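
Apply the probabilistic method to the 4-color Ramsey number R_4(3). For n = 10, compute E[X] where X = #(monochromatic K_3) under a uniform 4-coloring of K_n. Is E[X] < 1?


E[X] = C(10, 3) · 4^{1 − 3} = 120 · 4^{−2} = 120/16.
As a reduced fraction: E[X] = 15/2 ≈ 7.500.
Is E[X] < 1? NO.
Since E[X] ≥ 1, the first-moment bound is inconclusive at n = 10; it does NOT by itself certify R_4(3) > 10.

E[X] = 15/2 ≈ 7.500; E[X] ≥ 1; first-moment method inconclusive here.


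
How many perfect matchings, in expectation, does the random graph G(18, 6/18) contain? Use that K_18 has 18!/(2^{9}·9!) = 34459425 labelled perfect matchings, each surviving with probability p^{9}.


K_18 has 18!/(2^{9}·9!) = 34459425 labelled perfect matchings.
For each such perfect matching H, let X_H = 1 if all 9 edges of H are present in G. Then P[X_H = 1] = p^{9} = (1/3)^{9} = 1/19683.
Summing the indicators: E[X] = Σ_H E[X_H] = 34459425 · p^{9} = 34459425 · 1/19683 = 425425/243.
Numerically: E[X] ≈ 1750.72.

E[X] = 34459425 · (1/3)^{9} = 425425/243 ≈ 1750.72.


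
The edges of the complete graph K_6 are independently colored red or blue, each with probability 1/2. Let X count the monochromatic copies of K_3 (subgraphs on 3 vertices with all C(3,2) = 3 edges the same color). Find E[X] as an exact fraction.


Let X = Σ_S X_S over the C(6, 3) = 20 subsets S of size 3, where X_S = 1 if the K_3 on S is monochromatic.
For a fixed S, the K_3 on S has C(3, 2) = 3 edges. P[all 3 edges red] = (1/2)^3, and likewise for blue, so P[monochromatic] = 2·(1/2)^3 = 2^{1 − 3} = 1/4.
By linearity: E[X] = C(6, 3) · 2^{1 − 3} = 20 · 1/4 = 5.
Numerically: E[X] ≈ 5.0000.

E[X] = C(6,3)·2^(1−C(3,2)) = 5 ≈ 5.0000.


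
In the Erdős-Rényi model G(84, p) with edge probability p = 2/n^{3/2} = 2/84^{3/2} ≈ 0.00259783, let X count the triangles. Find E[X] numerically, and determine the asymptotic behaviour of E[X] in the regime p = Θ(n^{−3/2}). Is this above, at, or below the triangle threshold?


Number of potential triangles: C(84, 3) = 95284.
Each occurs with probability p³ ≈ (0.00259783)³ ≈ 1.75320702e-08.
By linearity: E[X] = C(84, 3)·p³ ≈ 95284 · 1.75320702e-08 ≈ 0.001671.
Since α = 3/2 > 1, p = c/n^{3/2} = o(1/n) is below the triangle threshold p ~ 1/n. Asymptotically E[X] ~ (c³/6)·n^{3(1−α)} = (2³/6)·n^{-1.5} → 0, so by Markov's inequality G has no triangles w.h.p.

E[X] ≈ 0.001671; in regime p = Θ(1/n^{3/2}) E[X] tends to 0 (below the triangle threshold p ~ 1/n).


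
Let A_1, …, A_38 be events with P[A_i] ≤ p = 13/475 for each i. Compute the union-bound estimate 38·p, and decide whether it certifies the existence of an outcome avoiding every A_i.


Union bound: P[∪_{i=1}^{38} A_i] ≤ Σ_i P[A_i] ≤ 38·p = 38·(13/475) = 26/25.
Numerically: 26/25 ≈ 1.0400000.
Is 26/25 < 1? NO.
Since the bound 26/25 is ≥ 1, the union bound is uninformative here; it does NOT by itself certify existence.

38·p = 26/25 ≈ 1.0400000; existence NOT certified by the union bound.


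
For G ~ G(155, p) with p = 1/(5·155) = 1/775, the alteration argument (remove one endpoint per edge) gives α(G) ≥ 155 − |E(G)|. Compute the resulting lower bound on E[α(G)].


E[|E(G)|] = C(155, 2)·p = 11935 · (1/775) = 77/5.
E[α(G)] ≥ n − E[|E(G)|] = 155 − 77/5 = 698/5.
Numerically: ≈ 139.600.
(This is only a lower bound; the true E[α(G)] may be larger.)

E[α(G)] ≥ 698/5 ≈ 139.600.


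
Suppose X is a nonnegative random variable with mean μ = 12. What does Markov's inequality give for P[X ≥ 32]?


μ = E[X] = 12, a = 32.
Markov: P[X ≥ 32] ≤ μ/a = (12)/32 = 3/8.
Numerically: ≈ 0.375.
(Since a = 32 > μ = 12.000, the bound 3/8 is < 1 and informative.)

P[X ≥ 32] ≤ 3/8 ≈ 0.375.


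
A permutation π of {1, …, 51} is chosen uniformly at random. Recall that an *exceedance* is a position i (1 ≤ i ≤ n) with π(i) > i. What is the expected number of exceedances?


Write X = Σ_{i=1}^{51} X_i, where X_i = 1_{π(i) > i}.
For each fixed i, π(i) is uniform over {1, …, 51} (marginal of a uniform permutation), so P[π(i) > i] = (n − i)/n. Summing: Σ_{i=1}^{51} (n − i)/n = (0 + 1 + … + 50)/51 = 51(51 − 1)/(2·51) = (51 − 1)/2.
Hence E[X] = Σ_{i=1}^{51} (51 − i)/51 = 25 ≈ 25.000000.

E[X] = 25 = 25.000000.


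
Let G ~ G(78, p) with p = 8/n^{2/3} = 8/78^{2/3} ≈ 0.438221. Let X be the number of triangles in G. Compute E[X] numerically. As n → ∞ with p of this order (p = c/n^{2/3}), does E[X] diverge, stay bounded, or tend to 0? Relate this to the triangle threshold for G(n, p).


Number of potential triangles: C(78, 3) = 76076.
Each occurs with probability p³ ≈ (0.438221)³ ≈ 8.41551611e-02.
By linearity: E[X] = C(78, 3)·p³ ≈ 76076 · 8.41551611e-02 ≈ 6402.188034.
Since α = 2/3 < 1, p = c/n^{2/3} ≫ 1/n is above the triangle threshold p ~ 1/n. Asymptotically E[X] ~ (c³/6)·n^{3(1−α)} = (8³/6)·n^{1} → ∞; triangles are abundant w.h.p.

E[X] ≈ 6402.188034; in regime p = Θ(1/n^{2/3}) E[X] diverges (above the triangle threshold p ~ 1/n).


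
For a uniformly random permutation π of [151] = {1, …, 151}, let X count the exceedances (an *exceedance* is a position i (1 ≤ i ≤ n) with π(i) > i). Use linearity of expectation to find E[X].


Write X = Σ_{i=1}^{151} X_i, where X_i = 1_{π(i) > i}.
For each fixed i, π(i) is uniform over {1, …, 151} (marginal of a uniform permutation), so P[π(i) > i] = (n − i)/n. Summing: Σ_{i=1}^{151} (n − i)/n = (0 + 1 + … + 150)/151 = 151(151 − 1)/(2·151) = (151 − 1)/2.
Hence E[X] = Σ_{i=1}^{151} (151 − i)/151 = 75 ≈ 75.0000.

E[X] = 75 = 75.0000.


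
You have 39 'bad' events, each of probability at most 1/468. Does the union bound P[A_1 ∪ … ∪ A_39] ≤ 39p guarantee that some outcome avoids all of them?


Union bound: P[∪_{i=1}^{39} A_i] ≤ Σ_i P[A_i] ≤ 39·p = 39·(1/468) = 1/12.
Numerically: 1/12 ≈ 0.0833333.
Is 1/12 < 1? YES.
Since P[∪ A_i] ≤ 1/12 < 1, the complement has P[∩ A_i^c] ≥ 1 − 1/12 = 11/12 > 0, so some outcome avoids every A_i.

39·p = 1/12 ≈ 0.0833333; existence CERTIFIED by the union bound.


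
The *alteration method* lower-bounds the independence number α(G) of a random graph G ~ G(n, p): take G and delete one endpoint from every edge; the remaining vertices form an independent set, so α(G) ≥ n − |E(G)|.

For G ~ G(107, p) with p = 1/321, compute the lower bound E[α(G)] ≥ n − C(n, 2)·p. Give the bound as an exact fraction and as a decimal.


E[|E(G)|] = C(107, 2)·p = 5671 · (1/321) = 53/3.
E[α(G)] ≥ n − E[|E(G)|] = 107 − 53/3 = 268/3.
Numerically: ≈ 89.333.
(This is only a lower bound; the true E[α(G)] may be larger.)

E[α(G)] ≥ 268/3 ≈ 89.333.


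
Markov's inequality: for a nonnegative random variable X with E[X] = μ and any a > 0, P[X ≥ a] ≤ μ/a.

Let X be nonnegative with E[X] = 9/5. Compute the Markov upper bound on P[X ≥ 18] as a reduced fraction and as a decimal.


μ = E[X] = 9/5, a = 18.
Markov: P[X ≥ 18] ≤ μ/a = (9/5)/18 = 1/10.
Numerically: ≈ 0.1000.
(Since a = 18 > μ = 1.8000, the bound 1/10 is < 1 and informative.)

P[X ≥ 18] ≤ 1/10 ≈ 0.1000.


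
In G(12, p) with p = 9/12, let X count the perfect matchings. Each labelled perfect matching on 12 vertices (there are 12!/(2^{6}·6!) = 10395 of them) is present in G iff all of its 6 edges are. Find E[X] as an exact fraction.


K_12 has 12!/(2^{6}·6!) = 10395 labelled perfect matchings.
For each such perfect matching H, let X_H = 1 if all 6 edges of H are present in G. Then P[X_H = 1] = p^{6} = (3/4)^{6} = 729/4096.
By linearity: E[X] = Σ_H E[X_H] = 10395 · p^{6} = 10395 · 729/4096 = 7577955/4096.
Numerically: E[X] ≈ 1.85e+03.

E[X] = 10395 · (3/4)^{6} = 7577955/4096 ≈ 1.85e+03.


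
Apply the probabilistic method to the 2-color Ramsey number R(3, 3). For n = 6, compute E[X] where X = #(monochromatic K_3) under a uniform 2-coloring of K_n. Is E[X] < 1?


E[X] = C(6, 3) · 2^{1 − 3} = 20 · 2^{−2} = 20/4.
As a reduced fraction: E[X] = 5 ≈ 5.0000.
Is E[X] < 1? NO.
Since E[X] ≥ 1, the first-moment bound is inconclusive at n = 6; it does NOT by itself certify R(3, 3) > 6.

E[X] = 5 ≈ 5.0000; E[X] ≥ 1; first-moment method inconclusive here.


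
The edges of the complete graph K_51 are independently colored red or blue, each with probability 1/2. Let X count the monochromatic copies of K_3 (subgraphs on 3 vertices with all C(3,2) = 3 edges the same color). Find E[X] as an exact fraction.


Let X = Σ_S X_S over the C(51, 3) = 20825 subsets S of size 3, where X_S = 1 if the K_3 on S is monochromatic.
For a fixed S, the K_3 on S has C(3, 2) = 3 edges. P[all 3 edges red] = (1/2)^3, and likewise for blue, so P[monochromatic] = 2·(1/2)^3 = 2^{1 − 3} = 1/4.
Summing: E[X] = C(51, 3) · 2^{1 − 3} = 20825 · 1/4 = 20825/4.
Numerically: E[X] ≈ 5206.25000.

E[X] = C(51,3)·2^(1−C(3,2)) = 20825/4 ≈ 5206.25000.


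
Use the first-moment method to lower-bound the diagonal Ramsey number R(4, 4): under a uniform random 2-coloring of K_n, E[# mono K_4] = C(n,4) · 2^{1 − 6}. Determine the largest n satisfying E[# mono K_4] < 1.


We need C(n, 4) · 2^{1 − 6} < 1, i.e. C(n, 4) < 2^{6 − 1} = 32.
Check values of n near the boundary:
  n = 4: C(4, 4) = 1; 1 < 32? YES
  n = 5: C(5, 4) = 5; 5 < 32? YES
  n = 6: C(6, 4) = 15; 15 < 32? YES
  n = 7: C(7, 4) = 35; 35 < 32? NO
The largest n with C(n, 4) < 32 is n = 6 (where E[X] = 15/32 ≈ 0.469). Hence R(4, 4) > 6, i.e. R(4, 4) ≥ 7.

Largest n = 6; hence R(4, 4) > 6.


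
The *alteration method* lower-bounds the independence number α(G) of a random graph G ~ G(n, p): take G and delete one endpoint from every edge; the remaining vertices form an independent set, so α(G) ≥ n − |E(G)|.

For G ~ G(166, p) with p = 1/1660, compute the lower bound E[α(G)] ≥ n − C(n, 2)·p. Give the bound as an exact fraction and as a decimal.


E[|E(G)|] = C(166, 2)·p = 13695 · (1/1660) = 33/4.
E[α(G)] ≥ n − E[|E(G)|] = 166 − 33/4 = 631/4.
Numerically: ≈ 157.750000.
(This is only a lower bound; the true E[α(G)] may be larger.)

E[α(G)] ≥ 631/4 ≈ 157.750000.


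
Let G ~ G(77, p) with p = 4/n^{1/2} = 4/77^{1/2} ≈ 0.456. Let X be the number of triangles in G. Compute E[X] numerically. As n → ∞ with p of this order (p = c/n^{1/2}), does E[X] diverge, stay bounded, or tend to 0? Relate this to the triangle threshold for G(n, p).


Number of potential triangles: C(77, 3) = 73150.
Each occurs with probability p³ ≈ (0.456)³ ≈ 9.47205e-02.
By linearity: E[X] = C(77, 3)·p³ ≈ 73150 · 9.47205e-02 ≈ 6928.803.
Since α = 1/2 < 1, p = c/n^{1/2} ≫ 1/n is above the triangle threshold p ~ 1/n. Asymptotically E[X] ~ (c³/6)·n^{3(1−α)} = (4³/6)·n^{1.5} → ∞; triangles are abundant w.h.p.

E[X] ≈ 6928.803; in regime p = Θ(1/n^{1/2}) E[X] diverges (above the triangle threshold p ~ 1/n).


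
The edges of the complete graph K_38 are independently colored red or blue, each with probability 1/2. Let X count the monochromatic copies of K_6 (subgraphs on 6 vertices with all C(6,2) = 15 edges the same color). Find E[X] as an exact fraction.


Let X = Σ_S X_S over the C(38, 6) = 2760681 subsets S of size 6, where X_S = 1 if the K_6 on S is monochromatic.
For a fixed S, the K_6 on S has C(6, 2) = 15 edges. P[all 15 edges red] = (1/2)^15, and likewise for blue, so P[monochromatic] = 2·(1/2)^15 = 2^{1 − 15} = 1/16384.
By linearity of expectation: E[X] = C(38, 6) · 2^{1 − 15} = 2760681 · 1/16384 = 2760681/16384.
Numerically: E[X] ≈ 168.498596.

E[X] = C(38,6)·2^(1−C(6,2)) = 2760681/16384 ≈ 168.498596.


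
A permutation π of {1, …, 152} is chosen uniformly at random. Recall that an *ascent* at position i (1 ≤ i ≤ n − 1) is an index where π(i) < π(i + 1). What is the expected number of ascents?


Write X = Σ X_I over i = 1, …, 151, with X_I the indicator of one ascent.
There are 151 indicators.
For each fixed i, the pair (π(i), π(i+1)) is a uniformly random ordered pair of distinct values from {1, …, 152}; by symmetry P[π(i) < π(i+1)] = 1/2.
By linearity: E[X] = 151 · (1/2) = (152 − 1) · (1/2) = 151/2 ≈ 75.5000.

E[X] = 151/2 = 75.5000.


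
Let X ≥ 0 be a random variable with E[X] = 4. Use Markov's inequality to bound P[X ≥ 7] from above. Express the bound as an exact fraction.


μ = E[X] = 4, a = 7.
Markov: P[X ≥ 7] ≤ μ/a = (4)/7 = 4/7.
Numerically: ≈ 0.571429.
(Since a = 7 > μ = 4.000000, the bound 4/7 is < 1 and informative.)

P[X ≥ 7] ≤ 4/7 ≈ 0.571429.


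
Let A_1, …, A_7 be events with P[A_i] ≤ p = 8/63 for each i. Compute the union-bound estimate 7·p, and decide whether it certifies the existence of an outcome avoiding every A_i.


Union bound: P[∪_{i=1}^{7} A_i] ≤ Σ_i P[A_i] ≤ 7·p = 7·(8/63) = 8/9.
Numerically: 8/9 ≈ 0.8889.
Is 8/9 < 1? YES.
Since P[∪ A_i] ≤ 8/9 < 1, the complement has P[∩ A_i^c] ≥ 1 − 8/9 = 1/9 > 0, so some outcome avoids every A_i.

7·p = 8/9 ≈ 0.8889; existence CERTIFIED by the union bound.


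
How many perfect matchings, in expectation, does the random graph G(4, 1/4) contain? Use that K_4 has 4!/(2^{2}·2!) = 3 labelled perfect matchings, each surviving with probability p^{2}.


K_4 has 4!/(2^{2}·2!) = 3 labelled perfect matchings.
For each such perfect matching H, let X_H = 1 if all 2 edges of H are present in G. Then P[X_H = 1] = p^{2} = (1/4)^{2} = 1/16.
By linearity of expectation: E[X] = Σ_H E[X_H] = 3 · p^{2} = 3 · 1/16 = 3/16.
Numerically: E[X] ≈ 0.188.

E[X] = 3 · (1/4)^{2} = 3/16 ≈ 0.188.


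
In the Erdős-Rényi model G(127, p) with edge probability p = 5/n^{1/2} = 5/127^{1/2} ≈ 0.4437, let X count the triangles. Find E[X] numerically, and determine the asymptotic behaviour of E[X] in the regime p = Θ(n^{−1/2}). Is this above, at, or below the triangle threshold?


Number of potential triangles: C(127, 3) = 333375.
Each occurs with probability p³ ≈ (0.4437)³ ≈ 8.733824e-02.
By linearity: E[X] = C(127, 3)·p³ ≈ 333375 · 8.733824e-02 ≈ 29116.3855.
Since α = 1/2 < 1, p = c/n^{1/2} ≫ 1/n is above the triangle threshold p ~ 1/n. Asymptotically E[X] ~ (c³/6)·n^{3(1−α)} = (5³/6)·n^{1.5} → ∞; triangles are abundant w.h.p.

E[X] ≈ 29116.3855; in regime p = Θ(1/n^{1/2}) E[X] diverges (above the triangle threshold p ~ 1/n).


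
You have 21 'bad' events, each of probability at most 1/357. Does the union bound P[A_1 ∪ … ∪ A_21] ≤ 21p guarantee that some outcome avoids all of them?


Union bound: P[∪_{i=1}^{21} A_i] ≤ Σ_i P[A_i] ≤ 21·p = 21·(1/357) = 1/17.
Numerically: 1/17 ≈ 0.05882.
Is 1/17 < 1? YES.
Since P[∪ A_i] ≤ 1/17 < 1, the complement has P[∩ A_i^c] ≥ 1 − 1/17 = 16/17 > 0, so some outcome avoids every A_i.

21·p = 1/17 ≈ 0.05882; existence CERTIFIED by the union bound.


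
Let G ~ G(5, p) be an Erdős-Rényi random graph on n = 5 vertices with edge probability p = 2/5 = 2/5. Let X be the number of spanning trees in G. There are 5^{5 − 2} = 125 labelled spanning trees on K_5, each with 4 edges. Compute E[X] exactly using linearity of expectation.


K_5 has 5^{5 − 2} = 125 labelled spanning trees.
For each such spanning tree H, let X_H = 1 if all 4 edges of H are present in G. Then P[X_H = 1] = p^{4} = (2/5)^{4} = 16/625.
Summing the indicators: E[X] = Σ_H E[X_H] = 125 · p^{4} = 125 · 16/625 = 16/5.
Numerically: E[X] ≈ 3.2.

E[X] = 125 · (2/5)^{4} = 16/5 ≈ 3.2.


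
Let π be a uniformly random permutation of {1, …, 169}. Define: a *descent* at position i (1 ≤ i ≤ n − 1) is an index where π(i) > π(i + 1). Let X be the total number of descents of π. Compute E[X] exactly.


Write X = Σ X_I over i = 1, …, 168, with X_I the indicator of one descent.
There are 168 indicators.
For each fixed i, the pair (π(i), π(i+1)) is a uniformly random ordered pair of distinct values from {1, …, 169}; by symmetry P[π(i) > π(i+1)] = 1/2.
By linearity: E[X] = 168 · (1/2) = (169 − 1) · (1/2) = 84 ≈ 84.0000.

E[X] = 84 = 84.0000.


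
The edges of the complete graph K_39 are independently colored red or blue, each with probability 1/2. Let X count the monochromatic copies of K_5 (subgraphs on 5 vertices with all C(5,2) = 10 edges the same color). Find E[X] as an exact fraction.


Let X = Σ_S X_S over the C(39, 5) = 575757 subsets S of size 5, where X_S = 1 if the K_5 on S is monochromatic.
For a fixed S, the K_5 on S has C(5, 2) = 10 edges. P[all 10 edges red] = (1/2)^10, and likewise for blue, so P[monochromatic] = 2·(1/2)^10 = 2^{1 − 10} = 1/512.
By linearity: E[X] = C(39, 5) · 2^{1 − 10} = 575757 · 1/512 = 575757/512.
Numerically: E[X] ≈ 1124.5254.

E[X] = C(39,5)·2^(1−C(5,2)) = 575757/512 ≈ 1124.5254.


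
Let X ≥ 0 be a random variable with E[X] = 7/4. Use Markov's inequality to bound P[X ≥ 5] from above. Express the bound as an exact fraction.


μ = E[X] = 7/4, a = 5.
Markov: P[X ≥ 5] ≤ μ/a = (7/4)/5 = 7/20.
Numerically: ≈ 0.350.
(Since a = 5 > μ = 1.750, the bound 7/20 is < 1 and informative.)

P[X ≥ 5] ≤ 7/20 ≈ 0.350.


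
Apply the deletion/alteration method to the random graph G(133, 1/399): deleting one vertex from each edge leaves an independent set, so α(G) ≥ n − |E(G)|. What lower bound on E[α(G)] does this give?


E[|E(G)|] = C(133, 2)·p = 8778 · (1/399) = 22.
E[α(G)] ≥ n − E[|E(G)|] = 133 − 22 = 111.
Numerically: ≈ 111.000.
(This is only a lower bound; the true E[α(G)] may be larger.)

E[α(G)] ≥ 111 ≈ 111.000.


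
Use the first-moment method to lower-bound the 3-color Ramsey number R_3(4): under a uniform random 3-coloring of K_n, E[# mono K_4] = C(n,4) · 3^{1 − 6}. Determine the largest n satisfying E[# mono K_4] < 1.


We need C(n, 4) · 3^{1 − 6} < 1, i.e. C(n, 4) < 3^{6 − 1} = 243.
Check values of n near the boundary:
  n = 5: C(5, 4) = 5; 5 < 243? YES
  n = 6: C(6, 4) = 15; 15 < 243? YES
  n = 7: C(7, 4) = 35; 35 < 243? YES
  n = 8: C(8, 4) = 70; 70 < 243? YES
  n = 9: C(9, 4) = 126; 126 < 243? YES
  n = 10: C(10, 4) = 210; 210 < 243? YES
  n = 11: C(11, 4) = 330; 330 < 243? NO
The largest n with C(n, 4) < 243 is n = 10 (where E[X] = 70/81 ≈ 0.864). Hence R_3(4) > 10, i.e. R_3(4) ≥ 11.

Largest n = 10; hence R_3(4) > 10.


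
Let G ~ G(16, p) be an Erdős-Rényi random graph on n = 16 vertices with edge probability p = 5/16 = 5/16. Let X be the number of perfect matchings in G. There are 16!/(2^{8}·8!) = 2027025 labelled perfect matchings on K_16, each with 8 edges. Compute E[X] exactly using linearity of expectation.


K_16 has 16!/(2^{8}·8!) = 2027025 labelled perfect matchings.
For each such perfect matching H, let X_H = 1 if all 8 edges of H are present in G. Then P[X_H = 1] = p^{8} = (5/16)^{8} = 390625/4294967296.
By linearity of expectation: E[X] = Σ_H E[X_H] = 2027025 · p^{8} = 2027025 · 390625/4294967296 = 791806640625/4294967296.
Numerically: E[X] ≈ 184.36.

E[X] = 2027025 · (5/16)^{8} = 791806640625/4294967296 ≈ 184.36.


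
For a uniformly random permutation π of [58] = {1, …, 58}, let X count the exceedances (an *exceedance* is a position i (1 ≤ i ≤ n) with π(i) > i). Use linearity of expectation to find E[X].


Write X = Σ_{i=1}^{58} X_i, where X_i = 1_{π(i) > i}.
For each fixed i, π(i) is uniform over {1, …, 58} (marginal of a uniform permutation), so P[π(i) > i] = (n − i)/n. Summing: Σ_{i=1}^{58} (n − i)/n = (0 + 1 + … + 57)/58 = 58(58 − 1)/(2·58) = (58 − 1)/2.
Hence E[X] = Σ_{i=1}^{58} (58 − i)/58 = 57/2 ≈ 28.5000.

E[X] = 57/2 = 28.5000.


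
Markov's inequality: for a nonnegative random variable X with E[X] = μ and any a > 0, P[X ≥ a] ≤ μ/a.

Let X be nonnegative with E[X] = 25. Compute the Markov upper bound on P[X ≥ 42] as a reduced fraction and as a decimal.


μ = E[X] = 25, a = 42.
Markov: P[X ≥ 42] ≤ μ/a = (25)/42 = 25/42.
Numerically: ≈ 0.59524.
(Since a = 42 > μ = 25.00000, the bound 25/42 is < 1 and informative.)

P[X ≥ 42] ≤ 25/42 ≈ 0.59524.


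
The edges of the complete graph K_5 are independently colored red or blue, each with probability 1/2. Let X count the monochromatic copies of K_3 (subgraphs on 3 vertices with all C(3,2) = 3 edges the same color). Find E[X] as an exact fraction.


Let X = Σ_S X_S over the C(5, 3) = 10 subsets S of size 3, where X_S = 1 if the K_3 on S is monochromatic.
For a fixed S, the K_3 on S has C(3, 2) = 3 edges. P[all 3 edges red] = (1/2)^3, and likewise for blue, so P[monochromatic] = 2·(1/2)^3 = 2^{1 − 3} = 1/4.
Summing: E[X] = C(5, 3) · 2^{1 − 3} = 10 · 1/4 = 5/2.
Numerically: E[X] ≈ 2.5000.

E[X] = C(5,3)·2^(1−C(3,2)) = 5/2 ≈ 2.5000.


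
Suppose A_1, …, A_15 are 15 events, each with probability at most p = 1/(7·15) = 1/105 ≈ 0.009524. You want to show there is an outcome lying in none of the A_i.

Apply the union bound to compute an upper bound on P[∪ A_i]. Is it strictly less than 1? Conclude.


Union bound: P[∪_{i=1}^{15} A_i] ≤ Σ_i P[A_i] ≤ 15·p = 15·(1/105) = 1/7.
Numerically: 1/7 ≈ 0.142857.
Is 1/7 < 1? YES.
Since P[∪ A_i] ≤ 1/7 < 1, the complement has P[∩ A_i^c] ≥ 1 − 1/7 = 6/7 > 0, so some outcome avoids every A_i.

15·p = 1/7 ≈ 0.142857; existence CERTIFIED by the union bound.


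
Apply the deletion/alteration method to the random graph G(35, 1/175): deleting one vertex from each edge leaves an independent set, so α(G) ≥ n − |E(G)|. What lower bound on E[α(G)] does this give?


E[|E(G)|] = C(35, 2)·p = 595 · (1/175) = 17/5.
E[α(G)] ≥ n − E[|E(G)|] = 35 − 17/5 = 158/5.
Numerically: ≈ 31.600000.
(This is only a lower bound; the true E[α(G)] may be larger.)

E[α(G)] ≥ 158/5 ≈ 31.600000.


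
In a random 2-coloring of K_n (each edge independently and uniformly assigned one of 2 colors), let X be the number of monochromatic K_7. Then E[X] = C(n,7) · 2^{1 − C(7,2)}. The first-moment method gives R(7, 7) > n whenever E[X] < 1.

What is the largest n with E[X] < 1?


We need C(n, 7) · 2^{1 − 21} < 1, i.e. C(n, 7) < 2^{21 − 1} = 1048576.
Check values of n near the boundary:
  n = 24: C(24, 7) = 346104; 346104 < 1048576? YES
  n = 25: C(25, 7) = 480700; 480700 < 1048576? YES
  n = 26: C(26, 7) = 657800; 657800 < 1048576? YES
  n = 27: C(27, 7) = 888030; 888030 < 1048576? YES
  n = 28: C(28, 7) = 1184040; 1184040 < 1048576? NO
  n = 29: C(29, 7) = 1560780; 1560780 < 1048576? NO
  n = 30: C(30, 7) = 2035800; 2035800 < 1048576? NO
The largest n with C(n, 7) < 1048576 is n = 27 (where E[X] = 444015/524288 ≈ 0.8469). Hence R(7, 7) > 27, i.e. R(7, 7) ≥ 28.

Largest n = 27; hence R(7, 7) > 27.


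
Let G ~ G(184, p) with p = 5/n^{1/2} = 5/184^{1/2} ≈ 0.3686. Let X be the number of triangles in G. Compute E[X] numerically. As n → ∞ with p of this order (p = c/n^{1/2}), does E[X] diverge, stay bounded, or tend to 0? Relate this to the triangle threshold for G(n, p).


Number of potential triangles: C(184, 3) = 1021384.
Each occurs with probability p³ ≈ (0.3686)³ ≈ 5.0082186e-02.
By linearity: E[X] = C(184, 3)·p³ ≈ 1021384 · 5.0082186e-02 ≈ 51153.14366.
Since α = 1/2 < 1, p = c/n^{1/2} ≫ 1/n is above the triangle threshold p ~ 1/n. Asymptotically E[X] ~ (c³/6)·n^{3(1−α)} = (5³/6)·n^{1.5} → ∞; triangles are abundant w.h.p.

E[X] ≈ 51153.14366; in regime p = Θ(1/n^{1/2}) E[X] diverges (above the triangle threshold p ~ 1/n).


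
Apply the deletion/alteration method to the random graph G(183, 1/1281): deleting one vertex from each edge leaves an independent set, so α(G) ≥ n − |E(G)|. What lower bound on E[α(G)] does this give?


E[|E(G)|] = C(183, 2)·p = 16653 · (1/1281) = 13.
E[α(G)] ≥ n − E[|E(G)|] = 183 − 13 = 170.
Numerically: ≈ 170.00000.
(This is only a lower bound; the true E[α(G)] may be larger.)

E[α(G)] ≥ 170 ≈ 170.00000.


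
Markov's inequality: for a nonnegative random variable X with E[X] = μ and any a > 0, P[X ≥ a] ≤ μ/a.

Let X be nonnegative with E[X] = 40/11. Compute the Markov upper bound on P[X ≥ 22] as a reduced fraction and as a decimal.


μ = E[X] = 40/11, a = 22.
Markov: P[X ≥ 22] ≤ μ/a = (40/11)/22 = 20/121.
Numerically: ≈ 0.165.
(Since a = 22 > μ = 3.636, the bound 20/121 is < 1 and informative.)

P[X ≥ 22] ≤ 20/121 ≈ 0.165.


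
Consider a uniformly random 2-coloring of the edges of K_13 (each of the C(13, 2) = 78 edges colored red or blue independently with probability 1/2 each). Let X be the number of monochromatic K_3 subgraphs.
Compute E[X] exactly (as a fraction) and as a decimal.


Let X = Σ_S X_S over the C(13, 3) = 286 subsets S of size 3, where X_S = 1 if the K_3 on S is monochromatic.
For a fixed S, the K_3 on S has C(3, 2) = 3 edges. P[all 3 edges red] = (1/2)^3, and likewise for blue, so P[monochromatic] = 2·(1/2)^3 = 2^{1 − 3} = 1/4.
By linearity: E[X] = C(13, 3) · 2^{1 − 3} = 286 · 1/4 = 143/2.
Numerically: E[X] ≈ 71.500000.

E[X] = C(13,3)·2^(1−C(3,2)) = 143/2 ≈ 71.500000.


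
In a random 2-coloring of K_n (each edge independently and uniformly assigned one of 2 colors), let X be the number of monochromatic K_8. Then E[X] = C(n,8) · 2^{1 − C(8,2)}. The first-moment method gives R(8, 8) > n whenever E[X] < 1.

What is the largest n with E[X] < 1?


We need C(n, 8) · 2^{1 − 28} < 1, i.e. C(n, 8) < 2^{28 − 1} = 134217728.
Check values of n near the boundary:
  n = 37: C(37, 8) = 38608020; 38608020 < 134217728? YES
  n = 38: C(38, 8) = 48903492; 48903492 < 134217728? YES
  n = 39: C(39, 8) = 61523748; 61523748 < 134217728? YES
  n = 40: C(40, 8) = 76904685; 76904685 < 134217728? YES
  n = 41: C(41, 8) = 95548245; 95548245 < 134217728? YES
  n = 42: C(42, 8) = 118030185; 118030185 < 134217728? YES
  n = 43: C(43, 8) = 145008513; 145008513 < 134217728? NO
  n = 44: C(44, 8) = 177232627; 177232627 < 134217728? NO
The largest n with C(n, 8) < 134217728 is n = 42 (where E[X] = 118030185/134217728 ≈ 0.8794). Hence R(8, 8) > 42, i.e. R(8, 8) ≥ 43.

Largest n = 42; hence R(8, 8) > 42.


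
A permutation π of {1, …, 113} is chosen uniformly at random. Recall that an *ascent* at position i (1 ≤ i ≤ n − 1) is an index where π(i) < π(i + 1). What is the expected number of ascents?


Write X = Σ X_I over i = 1, …, 112, with X_I the indicator of one ascent.
There are 112 indicators.
For each fixed i, the pair (π(i), π(i+1)) is a uniformly random ordered pair of distinct values from {1, …, 113}; by symmetry P[π(i) < π(i+1)] = 1/2.
By linearity: E[X] = 112 · (1/2) = (113 − 1) · (1/2) = 56 ≈ 56.0000.

E[X] = 56 = 56.0000.


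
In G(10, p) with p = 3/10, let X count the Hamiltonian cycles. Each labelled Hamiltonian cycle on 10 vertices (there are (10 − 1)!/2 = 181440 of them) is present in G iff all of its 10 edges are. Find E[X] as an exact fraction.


K_10 has (10 − 1)!/2 = 181440 labelled Hamiltonian cycles.
For each such Hamiltonian cycle H, let X_H = 1 if all 10 edges of H are present in G. Then P[X_H = 1] = p^{10} = (3/10)^{10} = 59049/10000000000.
By linearity: E[X] = Σ_H E[X_H] = 181440 · p^{10} = 181440 · 59049/10000000000 = 33480783/31250000.
Numerically: E[X] ≈ 1.071.

E[X] = 181440 · (3/10)^{10} = 33480783/31250000 ≈ 1.071.


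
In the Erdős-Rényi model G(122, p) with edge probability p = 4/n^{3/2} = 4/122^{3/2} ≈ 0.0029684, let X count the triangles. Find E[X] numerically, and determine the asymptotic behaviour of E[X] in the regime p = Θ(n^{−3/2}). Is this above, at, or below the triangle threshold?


Number of potential triangles: C(122, 3) = 295240.
Each occurs with probability p³ ≈ (0.0029684)³ ≈ 2.6155362e-08.
By linearity: E[X] = C(122, 3)·p³ ≈ 295240 · 2.6155362e-08 ≈ 0.00772.
Since α = 3/2 > 1, p = c/n^{3/2} = o(1/n) is below the triangle threshold p ~ 1/n. Asymptotically E[X] ~ (c³/6)·n^{3(1−α)} = (4³/6)·n^{-1.5} → 0, so by Markov's inequality G has no triangles w.h.p.

E[X] ≈ 0.00772; in regime p = Θ(1/n^{3/2}) E[X] tends to 0 (below the triangle threshold p ~ 1/n).


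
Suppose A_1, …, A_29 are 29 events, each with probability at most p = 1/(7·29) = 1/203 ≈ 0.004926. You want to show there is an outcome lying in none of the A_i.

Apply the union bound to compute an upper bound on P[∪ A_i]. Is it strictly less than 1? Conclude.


Union bound: P[∪_{i=1}^{29} A_i] ≤ Σ_i P[A_i] ≤ 29·p = 29·(1/203) = 1/7.
Numerically: 1/7 ≈ 0.142857.
Is 1/7 < 1? YES.
Since P[∪ A_i] ≤ 1/7 < 1, the complement has P[∩ A_i^c] ≥ 1 − 1/7 = 6/7 > 0, so some outcome avoids every A_i.

29·p = 1/7 ≈ 0.142857; existence CERTIFIED by the union bound.


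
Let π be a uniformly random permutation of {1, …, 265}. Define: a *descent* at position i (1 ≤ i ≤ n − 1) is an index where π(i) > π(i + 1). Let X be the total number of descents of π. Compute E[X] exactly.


Write X = Σ X_I over i = 1, …, 264, with X_I the indicator of one descent.
There are 264 indicators.
For each fixed i, the pair (π(i), π(i+1)) is a uniformly random ordered pair of distinct values from {1, …, 265}; by symmetry P[π(i) > π(i+1)] = 1/2.
By linearity: E[X] = 264 · (1/2) = (265 − 1) · (1/2) = 132 ≈ 132.000000.

E[X] = 132 = 132.000000.


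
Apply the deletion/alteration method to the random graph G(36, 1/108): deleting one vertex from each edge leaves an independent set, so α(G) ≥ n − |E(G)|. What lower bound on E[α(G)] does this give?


E[|E(G)|] = C(36, 2)·p = 630 · (1/108) = 35/6.
E[α(G)] ≥ n − E[|E(G)|] = 36 − 35/6 = 181/6.
Numerically: ≈ 30.167.
(This is only a lower bound; the true E[α(G)] may be larger.)

E[α(G)] ≥ 181/6 ≈ 30.167.


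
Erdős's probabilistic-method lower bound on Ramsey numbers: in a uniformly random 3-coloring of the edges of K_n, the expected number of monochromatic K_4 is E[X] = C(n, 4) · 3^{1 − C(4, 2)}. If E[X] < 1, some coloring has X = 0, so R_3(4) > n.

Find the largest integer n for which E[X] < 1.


We need C(n, 4) · 3^{1 − 6} < 1, i.e. C(n, 4) < 3^{6 − 1} = 243.
Check values of n near the boundary:
  n = 6: C(6, 4) = 15; 15 < 243? YES
  n = 7: C(7, 4) = 35; 35 < 243? YES
  n = 8: C(8, 4) = 70; 70 < 243? YES
  n = 9: C(9, 4) = 126; 126 < 243? YES
  n = 10: C(10, 4) = 210; 210 < 243? YES
  n = 11: C(11, 4) = 330; 330 < 243? NO
  n = 12: C(12, 4) = 495; 495 < 243? NO
  n = 13: C(13, 4) = 715; 715 < 243? NO
The largest n with C(n, 4) < 243 is n = 10 (where E[X] = 70/81 ≈ 0.8642). Hence R_3(4) > 10, i.e. R_3(4) ≥ 11.

Largest n = 10; hence R_3(4) > 10.


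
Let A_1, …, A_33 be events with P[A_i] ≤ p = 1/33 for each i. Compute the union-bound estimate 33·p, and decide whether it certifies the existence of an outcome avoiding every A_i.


Union bound: P[∪_{i=1}^{33} A_i] ≤ Σ_i P[A_i] ≤ 33·p = 33·(1/33) = 1.
Numerically: 1 ≈ 1.0000.
Is 1 < 1? NO.
Since the bound 1 is ≥ 1, the union bound is uninformative here; it does NOT by itself certify existence.

33·p = 1 ≈ 1.0000; existence NOT certified by the union bound.


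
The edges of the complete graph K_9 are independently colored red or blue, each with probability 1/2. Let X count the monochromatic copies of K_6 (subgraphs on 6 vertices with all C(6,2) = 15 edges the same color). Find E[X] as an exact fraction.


Let X = Σ_S X_S over the C(9, 6) = 84 subsets S of size 6, where X_S = 1 if the K_6 on S is monochromatic.
For a fixed S, the K_6 on S has C(6, 2) = 15 edges. P[all 15 edges red] = (1/2)^15, and likewise for blue, so P[monochromatic] = 2·(1/2)^15 = 2^{1 − 15} = 1/16384.
Summing: E[X] = C(9, 6) · 2^{1 − 15} = 84 · 1/16384 = 21/4096.
Numerically: E[X] ≈ 0.00513.

E[X] = C(9,6)·2^(1−C(6,2)) = 21/4096 ≈ 0.00513.


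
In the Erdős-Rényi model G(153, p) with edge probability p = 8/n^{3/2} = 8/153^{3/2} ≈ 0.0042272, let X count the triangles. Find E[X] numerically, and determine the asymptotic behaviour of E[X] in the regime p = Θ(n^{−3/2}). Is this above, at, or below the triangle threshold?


Number of potential triangles: C(153, 3) = 585276.
Each occurs with probability p³ ≈ (0.0042272)³ ≈ 7.55367895e-08.
By linearity: E[X] = C(153, 3)·p³ ≈ 585276 · 7.55367895e-08 ≈ 0.044210.
Since α = 3/2 > 1, p = c/n^{3/2} = o(1/n) is below the triangle threshold p ~ 1/n. Asymptotically E[X] ~ (c³/6)·n^{3(1−α)} = (8³/6)·n^{-1.5} → 0, so by Markov's inequality G has no triangles w.h.p.

E[X] ≈ 0.044210; in regime p = Θ(1/n^{3/2}) E[X] tends to 0 (below the triangle threshold p ~ 1/n).


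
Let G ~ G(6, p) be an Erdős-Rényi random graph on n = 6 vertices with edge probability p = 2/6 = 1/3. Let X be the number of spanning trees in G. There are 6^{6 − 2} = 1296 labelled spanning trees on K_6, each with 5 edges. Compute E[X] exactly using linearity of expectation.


K_6 has 6^{6 − 2} = 1296 labelled spanning trees.
For each such spanning tree H, let X_H = 1 if all 5 edges of H are present in G. Then P[X_H = 1] = p^{5} = (1/3)^{5} = 1/243.
By linearity of expectation: E[X] = Σ_H E[X_H] = 1296 · p^{5} = 1296 · 1/243 = 16/3.
Numerically: E[X] ≈ 5.33.

E[X] = 1296 · (1/3)^{5} = 16/3 ≈ 5.33.


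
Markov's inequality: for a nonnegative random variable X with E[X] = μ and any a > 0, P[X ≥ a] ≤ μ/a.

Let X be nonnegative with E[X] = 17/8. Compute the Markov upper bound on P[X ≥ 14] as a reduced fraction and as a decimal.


μ = E[X] = 17/8, a = 14.
Markov: P[X ≥ 14] ≤ μ/a = (17/8)/14 = 17/112.
Numerically: ≈ 0.151786.
(Since a = 14 > μ = 2.125000, the bound 17/112 is < 1 and informative.)

P[X ≥ 14] ≤ 17/112 ≈ 0.151786.


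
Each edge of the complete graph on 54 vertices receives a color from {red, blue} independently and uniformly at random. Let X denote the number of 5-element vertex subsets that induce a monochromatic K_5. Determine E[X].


Let X = Σ_S X_S over the C(54, 5) = 3162510 subsets S of size 5, where X_S = 1 if the K_5 on S is monochromatic.
For a fixed S, the K_5 on S has C(5, 2) = 10 edges. P[all 10 edges red] = (1/2)^10, and likewise for blue, so P[monochromatic] = 2·(1/2)^10 = 2^{1 − 10} = 1/512.
Summing: E[X] = C(54, 5) · 2^{1 − 10} = 3162510 · 1/512 = 1581255/256.
Numerically: E[X] ≈ 6176.777.

E[X] = C(54,5)·2^(1−C(5,2)) = 1581255/256 ≈ 6176.777.


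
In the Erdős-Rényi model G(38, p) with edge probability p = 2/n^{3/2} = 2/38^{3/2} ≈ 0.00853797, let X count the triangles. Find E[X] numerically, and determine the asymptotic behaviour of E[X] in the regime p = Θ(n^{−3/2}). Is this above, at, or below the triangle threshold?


Number of potential triangles: C(38, 3) = 8436.
Each occurs with probability p³ ≈ (0.00853797)³ ≈ 6.22391714e-07.
By linearity: E[X] = C(38, 3)·p³ ≈ 8436 · 6.22391714e-07 ≈ 0.005250.
Since α = 3/2 > 1, p = c/n^{3/2} = o(1/n) is below the triangle threshold p ~ 1/n. Asymptotically E[X] ~ (c³/6)·n^{3(1−α)} = (2³/6)·n^{-1.5} → 0, so by Markov's inequality G has no triangles w.h.p.

E[X] ≈ 0.005250; in regime p = Θ(1/n^{3/2}) E[X] tends to 0 (below the triangle threshold p ~ 1/n).


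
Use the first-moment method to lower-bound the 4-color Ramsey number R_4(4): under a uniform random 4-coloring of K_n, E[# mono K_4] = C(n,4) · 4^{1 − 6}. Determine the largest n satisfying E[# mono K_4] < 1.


We need C(n, 4) · 4^{1 − 6} < 1, i.e. C(n, 4) < 4^{6 − 1} = 1024.
Check values of n near the boundary:
  n = 8: C(8, 4) = 70; 70 < 1024? YES
  n = 9: C(9, 4) = 126; 126 < 1024? YES
  n = 10: C(10, 4) = 210; 210 < 1024? YES
  n = 11: C(11, 4) = 330; 330 < 1024? YES
  n = 12: C(12, 4) = 495; 495 < 1024? YES
  n = 13: C(13, 4) = 715; 715 < 1024? YES
  n = 14: C(14, 4) = 1001; 1001 < 1024? YES
  n = 15: C(15, 4) = 1365; 1365 < 1024? NO
  n = 16: C(16, 4) = 1820; 1820 < 1024? NO
The largest n with C(n, 4) < 1024 is n = 14 (where E[X] = 1001/1024 ≈ 0.978). Hence R_4(4) > 14, i.e. R_4(4) ≥ 15.

Largest n = 14; hence R_4(4) > 14.


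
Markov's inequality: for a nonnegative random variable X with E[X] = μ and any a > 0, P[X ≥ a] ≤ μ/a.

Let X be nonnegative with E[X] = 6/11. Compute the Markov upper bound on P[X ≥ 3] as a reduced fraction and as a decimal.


μ = E[X] = 6/11, a = 3.
Markov: P[X ≥ 3] ≤ μ/a = (6/11)/3 = 2/11.
Numerically: ≈ 0.18182.
(Since a = 3 > μ = 0.54545, the bound 2/11 is < 1 and informative.)

P[X ≥ 3] ≤ 2/11 ≈ 0.18182.


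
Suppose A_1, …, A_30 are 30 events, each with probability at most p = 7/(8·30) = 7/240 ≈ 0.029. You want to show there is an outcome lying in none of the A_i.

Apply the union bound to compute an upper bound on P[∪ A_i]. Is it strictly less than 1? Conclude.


Union bound: P[∪_{i=1}^{30} A_i] ≤ Σ_i P[A_i] ≤ 30·p = 30·(7/240) = 7/8.
Numerically: 7/8 ≈ 0.875.
Is 7/8 < 1? YES.
Since P[∪ A_i] ≤ 7/8 < 1, the complement has P[∩ A_i^c] ≥ 1 − 7/8 = 1/8 > 0, so some outcome avoids every A_i.

30·p = 7/8 ≈ 0.875; existence CERTIFIED by the union bound.


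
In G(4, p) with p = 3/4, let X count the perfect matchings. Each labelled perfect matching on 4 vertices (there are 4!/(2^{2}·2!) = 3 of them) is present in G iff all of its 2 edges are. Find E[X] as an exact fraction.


K_4 has 4!/(2^{2}·2!) = 3 labelled perfect matchings.
For each such perfect matching H, let X_H = 1 if all 2 edges of H are present in G. Then P[X_H = 1] = p^{2} = (3/4)^{2} = 9/16.
By linearity: E[X] = Σ_H E[X_H] = 3 · p^{2} = 3 · 9/16 = 27/16.
Numerically: E[X] ≈ 1.688.

E[X] = 3 · (3/4)^{2} = 27/16 ≈ 1.688.


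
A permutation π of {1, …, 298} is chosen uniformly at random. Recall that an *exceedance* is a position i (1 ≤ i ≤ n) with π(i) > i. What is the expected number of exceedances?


Write X = Σ_{i=1}^{298} X_i, where X_i = 1_{π(i) > i}.
For each fixed i, π(i) is uniform over {1, …, 298} (marginal of a uniform permutation), so P[π(i) > i] = (n − i)/n. Summing: Σ_{i=1}^{298} (n − i)/n = (0 + 1 + … + 297)/298 = 298(298 − 1)/(2·298) = (298 − 1)/2.
Hence E[X] = Σ_{i=1}^{298} (298 − i)/298 = 297/2 ≈ 148.500000.

E[X] = 297/2 = 148.500000.


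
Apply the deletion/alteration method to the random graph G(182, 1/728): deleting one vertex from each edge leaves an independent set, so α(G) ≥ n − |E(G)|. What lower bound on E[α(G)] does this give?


E[|E(G)|] = C(182, 2)·p = 16471 · (1/728) = 181/8.
E[α(G)] ≥ n − E[|E(G)|] = 182 − 181/8 = 1275/8.
Numerically: ≈ 159.375.
(This is only a lower bound; the true E[α(G)] may be larger.)

E[α(G)] ≥ 1275/8 ≈ 159.375.


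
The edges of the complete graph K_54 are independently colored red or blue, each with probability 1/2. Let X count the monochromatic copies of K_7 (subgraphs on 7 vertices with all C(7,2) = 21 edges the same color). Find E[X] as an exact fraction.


Let X = Σ_S X_S over the C(54, 7) = 177100560 subsets S of size 7, where X_S = 1 if the K_7 on S is monochromatic.
For a fixed S, the K_7 on S has C(7, 2) = 21 edges. P[all 21 edges red] = (1/2)^21, and likewise for blue, so P[monochromatic] = 2·(1/2)^21 = 2^{1 − 21} = 1/1048576.
By linearity: E[X] = C(54, 7) · 2^{1 − 21} = 177100560 · 1/1048576 = 11068785/65536.
Numerically: E[X] ≈ 168.896255.

E[X] = C(54,7)·2^(1−C(7,2)) = 11068785/65536 ≈ 168.896255.


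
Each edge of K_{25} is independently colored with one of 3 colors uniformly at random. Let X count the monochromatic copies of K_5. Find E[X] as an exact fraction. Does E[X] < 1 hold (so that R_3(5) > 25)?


E[X] = C(25, 5) · 3^{1 − 10} = 53130 · 3^{−9} = 53130/19683.
As a reduced fraction: E[X] = 17710/6561 ≈ 2.6993.
Is E[X] < 1? NO.
Since E[X] ≥ 1, the first-moment bound is inconclusive at n = 25; it does NOT by itself certify R_3(5) > 25.

E[X] = 17710/6561 ≈ 2.6993; E[X] ≥ 1; first-moment method inconclusive here.


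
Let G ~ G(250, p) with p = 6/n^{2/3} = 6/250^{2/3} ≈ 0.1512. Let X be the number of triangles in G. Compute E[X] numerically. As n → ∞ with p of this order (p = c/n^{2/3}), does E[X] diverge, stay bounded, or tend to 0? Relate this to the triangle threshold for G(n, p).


Number of potential triangles: C(250, 3) = 2573000.
Each occurs with probability p³ ≈ (0.1512)³ ≈ 3.456000e-03.
By linearity: E[X] = C(250, 3)·p³ ≈ 2573000 · 3.456000e-03 ≈ 8892.2880.
Since α = 2/3 < 1, p = c/n^{2/3} ≫ 1/n is above the triangle threshold p ~ 1/n. Asymptotically E[X] ~ (c³/6)·n^{3(1−α)} = (6³/6)·n^{1} → ∞; triangles are abundant w.h.p.

E[X] ≈ 8892.2880; in regime p = Θ(1/n^{2/3}) E[X] diverges (above the triangle threshold p ~ 1/n).
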